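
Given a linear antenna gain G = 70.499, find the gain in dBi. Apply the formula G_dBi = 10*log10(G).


G_dBi = 10 * log10(70.499) = 18.48 dBi

18.48 dBi


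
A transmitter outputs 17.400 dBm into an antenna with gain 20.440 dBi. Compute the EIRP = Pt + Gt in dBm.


EIRP = Pt + Gt = 17.400 + 20.440 = 37.84 dBm

37.84 dBm


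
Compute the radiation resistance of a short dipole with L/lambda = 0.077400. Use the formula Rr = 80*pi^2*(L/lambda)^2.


Rr = 80 * pi^2 * (0.077400)^2 = 80 * 9.869604 * 5.990760e-03 = 4.730 ohm

4.730 ohm


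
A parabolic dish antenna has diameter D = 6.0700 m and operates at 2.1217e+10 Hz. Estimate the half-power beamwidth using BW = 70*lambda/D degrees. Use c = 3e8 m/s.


lambda = c / f = 3.0000e+08 / 2.1217e+10 = 0.01413961 m
BW = 70 * 0.01413961 / 6.0700 = 0.1631 deg

0.1631 deg


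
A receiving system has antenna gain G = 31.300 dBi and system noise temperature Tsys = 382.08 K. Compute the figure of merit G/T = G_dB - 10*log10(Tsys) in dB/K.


G/T = 31.300 - 10*log10(382.08) = 31.300 - 25.82154 = 5.478 dB/K

5.478 dB/K


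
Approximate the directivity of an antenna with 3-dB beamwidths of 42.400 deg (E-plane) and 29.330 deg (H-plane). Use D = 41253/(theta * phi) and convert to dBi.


D_linear = 41253 / (42.400 * 29.330) = 33.17246
D_dBi = 10 * log10(33.17246) = 15.21 dBi

15.21 dBi


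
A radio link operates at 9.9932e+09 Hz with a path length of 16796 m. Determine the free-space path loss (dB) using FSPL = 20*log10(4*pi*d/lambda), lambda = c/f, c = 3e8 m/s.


lambda = c / f = 3.0000e+08 / 9.9932e+09 = 0.03002041 m
FSPL = 20 * log10(4*pi*16796/0.03002041) = 136.9 dB

136.9 dB


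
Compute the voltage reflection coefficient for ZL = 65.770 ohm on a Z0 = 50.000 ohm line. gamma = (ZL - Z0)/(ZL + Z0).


gamma = (65.770 - 50.000) / (65.770 + 50.000) = 0.1362

0.1362


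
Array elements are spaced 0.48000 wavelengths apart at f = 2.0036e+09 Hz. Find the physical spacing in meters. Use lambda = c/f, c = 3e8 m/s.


lambda = c / f = 3.0000e+08 / 2.0036e+09 = 0.1497305 m
d = 0.48000 * 0.1497305 = 0.07187 m

0.07187 m


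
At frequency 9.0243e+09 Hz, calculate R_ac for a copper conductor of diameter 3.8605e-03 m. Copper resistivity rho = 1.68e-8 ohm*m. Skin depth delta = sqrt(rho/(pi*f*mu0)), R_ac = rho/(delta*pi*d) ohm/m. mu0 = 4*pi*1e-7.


delta = sqrt(1.68e-8 / (pi * 9.0243e+09 * 4*pi*1e-7)) = 6.867015e-07 m
R_ac = 1.68e-8 / (6.867015e-07 * pi * 3.8605e-03) = 2.017 ohm/m

2.017 ohm/m


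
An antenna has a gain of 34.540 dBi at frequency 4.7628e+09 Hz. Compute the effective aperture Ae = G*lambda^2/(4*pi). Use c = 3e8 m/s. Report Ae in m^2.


lambda = c / f = 3.0000e+08 / 4.7628e+09 = 0.06298816 m
G_linear = 10^(34.540/10) = 2844.461
Ae = G_linear * lambda^2 / (4*pi) = 2844.461 * 0.06298816^2 / (4*pi) = 0.8981 m^2

0.8981 m^2


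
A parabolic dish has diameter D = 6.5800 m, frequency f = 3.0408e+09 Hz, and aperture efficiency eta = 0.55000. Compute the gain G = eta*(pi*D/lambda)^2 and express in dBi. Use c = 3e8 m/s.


lambda = c / f = 3.0000e+08 / 3.0408e+09 = 0.09865825 m
G_linear = 0.55000 * (pi * 6.5800 / 0.09865825)^2 = 24146.12
G_dBi = 10 * log10(24146.12) = 43.83 dBi

43.83 dBi


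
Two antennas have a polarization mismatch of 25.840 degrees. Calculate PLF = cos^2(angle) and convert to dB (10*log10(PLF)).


PLF_linear = cos^2(25.840 deg) = 0.8100265
PLF_dB = 10 * log10(0.8100265) = -0.9150 dB

-0.9150 dB


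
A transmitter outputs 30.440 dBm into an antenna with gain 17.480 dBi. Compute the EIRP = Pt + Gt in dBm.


EIRP = Pt + Gt = 30.440 + 17.480 = 47.92 dBm

47.92 dBm


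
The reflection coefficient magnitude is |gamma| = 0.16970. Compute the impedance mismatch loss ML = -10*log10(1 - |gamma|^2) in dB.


ML = -10 * log10(1 - 0.16970^2) = -10 * log10(0.97120191) = 0.1269 dB

0.1269 dB


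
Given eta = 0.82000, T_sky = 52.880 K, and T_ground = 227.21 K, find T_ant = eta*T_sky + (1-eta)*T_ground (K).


T_ant = 0.82000 * 52.880 + (1 - 0.82000) * 227.21 = 84.26 K

84.26 K


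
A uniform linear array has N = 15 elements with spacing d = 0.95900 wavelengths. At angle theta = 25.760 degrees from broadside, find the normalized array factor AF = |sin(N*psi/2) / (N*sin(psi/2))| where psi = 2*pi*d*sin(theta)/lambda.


psi = 2*pi*0.95900*sin(25.760 deg) = 2.618730 rad
AF = |sin(15*2.618730/2) / (15*sin(2.618730/2))| = 0.04907

0.04907


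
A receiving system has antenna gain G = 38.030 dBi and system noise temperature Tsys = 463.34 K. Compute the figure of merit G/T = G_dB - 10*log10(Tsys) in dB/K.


G/T = 38.030 - 10*log10(463.34) = 38.030 - 26.65900 = 11.37 dB/K

11.37 dB/K


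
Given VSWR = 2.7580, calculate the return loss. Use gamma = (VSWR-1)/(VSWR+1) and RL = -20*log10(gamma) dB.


gamma = (2.7580 - 1) / (2.7580 + 1) = 0.4678020
RL = -20 * log10(0.4678020) = 6.599 dB

6.599 dB


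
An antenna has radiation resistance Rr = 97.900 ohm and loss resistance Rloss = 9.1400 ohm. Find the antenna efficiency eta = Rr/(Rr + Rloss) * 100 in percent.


eta = 97.900 / (97.900 + 9.1400) * 100 = 91.46%

91.46%


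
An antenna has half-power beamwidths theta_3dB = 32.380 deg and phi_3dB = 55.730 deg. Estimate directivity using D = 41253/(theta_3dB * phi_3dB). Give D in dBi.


D_linear = 41253 / (32.380 * 55.730) = 22.86071
D_dBi = 10 * log10(22.86071) = 13.59 dBi

13.59 dBi


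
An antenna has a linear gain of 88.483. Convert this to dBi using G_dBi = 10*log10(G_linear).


G_dBi = 10 * log10(88.483) = 19.47 dBi

19.47 dBi


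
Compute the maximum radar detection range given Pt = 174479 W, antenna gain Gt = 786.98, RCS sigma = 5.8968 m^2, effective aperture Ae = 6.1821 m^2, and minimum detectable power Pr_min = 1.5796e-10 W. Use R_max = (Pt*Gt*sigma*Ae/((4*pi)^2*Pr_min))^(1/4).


R^4 = 174479*786.98*5.8968*6.1821 / ((4*pi)^2 * 1.5796e-10) = 2.006746e+17
R_max = 2.006746e+17^0.25 = 21165 m

21165 m


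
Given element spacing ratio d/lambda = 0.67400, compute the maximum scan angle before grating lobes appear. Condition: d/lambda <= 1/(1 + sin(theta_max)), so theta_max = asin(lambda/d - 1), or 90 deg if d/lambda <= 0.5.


lambda/d - 1 = 1/0.67400 - 1 = 0.4836795
theta_max = asin(0.4836795) = 28.93 deg

28.93 deg


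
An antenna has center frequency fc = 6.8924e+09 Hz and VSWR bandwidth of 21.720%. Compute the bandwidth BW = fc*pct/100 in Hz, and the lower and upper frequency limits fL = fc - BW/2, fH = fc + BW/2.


BW = 6.8924e+09 * 21.720/100 = 1.497029e+09 Hz
fL = 6.8924e+09 - 1.497029e+09/2 = 6.144e+09 Hz
fH = 6.8924e+09 + 1.497029e+09/2 = 7.641e+09 Hz

BW=1.497e+09 Hz, fL=6.144e+09 Hz, fH=7.641e+09 Hz


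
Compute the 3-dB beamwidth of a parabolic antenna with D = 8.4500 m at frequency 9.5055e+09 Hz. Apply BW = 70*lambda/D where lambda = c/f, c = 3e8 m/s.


lambda = c / f = 3.0000e+08 / 9.5055e+09 = 0.03156068 m
BW = 70 * 0.03156068 / 8.4500 = 0.2614 deg

0.2614 deg


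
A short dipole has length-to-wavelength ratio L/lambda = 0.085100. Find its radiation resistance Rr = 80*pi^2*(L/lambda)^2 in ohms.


Rr = 80 * pi^2 * (0.085100)^2 = 80 * 9.869604 * 7.242010e-03 = 5.718 ohm

5.718 ohm


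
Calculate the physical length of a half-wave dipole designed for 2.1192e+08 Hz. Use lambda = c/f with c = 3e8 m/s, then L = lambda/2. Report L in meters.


lambda = c / f = 3.0000e+08 / 2.1192e+08 = 1.415629 m
L = lambda / 2 = 1.415629 / 2 = 0.7078 m

0.7078 m


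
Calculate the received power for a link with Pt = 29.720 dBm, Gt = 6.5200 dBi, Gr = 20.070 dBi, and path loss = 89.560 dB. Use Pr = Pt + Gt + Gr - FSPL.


Pr = 29.720 + 6.5200 + 20.070 - 89.560 = -33.25 dBm

-33.25 dBm


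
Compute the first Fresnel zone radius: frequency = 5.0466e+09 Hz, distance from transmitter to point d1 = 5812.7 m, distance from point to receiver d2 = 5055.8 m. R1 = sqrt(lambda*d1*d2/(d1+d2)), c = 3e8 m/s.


lambda = c / f = 3.0000e+08 / 5.0466e+09 = 0.05944596 m
R1 = sqrt(0.05944596 * 5812.7 * 5055.8 / (5812.7 + 5055.8)) = 12.68 m

12.68 m


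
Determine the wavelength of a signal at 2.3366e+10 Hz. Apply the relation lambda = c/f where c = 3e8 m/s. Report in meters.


lambda = c / f = 3.0000e+08 / 2.3366e+10 = 0.01284 m

0.01284 m


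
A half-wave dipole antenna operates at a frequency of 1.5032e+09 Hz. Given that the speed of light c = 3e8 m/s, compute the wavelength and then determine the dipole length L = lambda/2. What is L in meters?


lambda = c / f = 3.0000e+08 / 1.5032e+09 = 0.1995742 m
L = lambda / 2 = 0.1995742 / 2 = 0.09979 m

0.09979 m


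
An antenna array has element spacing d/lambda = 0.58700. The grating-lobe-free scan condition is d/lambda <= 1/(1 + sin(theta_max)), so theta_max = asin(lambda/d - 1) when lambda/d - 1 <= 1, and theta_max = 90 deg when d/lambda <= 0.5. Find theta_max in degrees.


lambda/d - 1 = 1/0.58700 - 1 = 0.7035775
theta_max = asin(0.7035775) = 44.71 deg

44.71 deg


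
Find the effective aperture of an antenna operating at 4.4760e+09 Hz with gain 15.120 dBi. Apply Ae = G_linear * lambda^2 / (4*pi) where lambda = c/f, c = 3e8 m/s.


lambda = c / f = 3.0000e+08 / 4.4760e+09 = 0.06702413 m
G_linear = 10^(15.120/10) = 32.50873
Ae = G_linear * lambda^2 / (4*pi) = 32.50873 * 0.06702413^2 / (4*pi) = 0.01162 m^2

0.01162 m^2


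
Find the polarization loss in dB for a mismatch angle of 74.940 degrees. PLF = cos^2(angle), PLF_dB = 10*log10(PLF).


PLF_linear = cos^2(74.940 deg) = 0.06751185
PLF_dB = 10 * log10(0.06751185) = -11.71 dB

-11.71 dB


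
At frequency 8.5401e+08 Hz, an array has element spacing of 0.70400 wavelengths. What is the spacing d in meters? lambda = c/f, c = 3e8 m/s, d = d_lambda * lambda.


lambda = c / f = 3.0000e+08 / 8.5401e+08 = 0.3512839 m
d = 0.70400 * 0.3512839 = 0.2473 m

0.2473 m


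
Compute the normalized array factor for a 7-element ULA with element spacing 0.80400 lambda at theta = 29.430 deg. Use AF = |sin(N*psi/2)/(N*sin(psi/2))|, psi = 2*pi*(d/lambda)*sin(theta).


psi = 2*pi*0.80400*sin(29.430 deg) = 2.482193 rad
AF = |sin(7*2.482193/2) / (7*sin(2.482193/2))| = 0.1015

0.1015


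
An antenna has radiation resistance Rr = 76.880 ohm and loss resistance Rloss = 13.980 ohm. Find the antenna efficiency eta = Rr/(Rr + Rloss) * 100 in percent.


eta = 76.880 / (76.880 + 13.980) * 100 = 84.61%

84.61%


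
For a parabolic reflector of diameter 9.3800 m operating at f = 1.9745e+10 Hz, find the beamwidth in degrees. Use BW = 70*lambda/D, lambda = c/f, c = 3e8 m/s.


lambda = c / f = 3.0000e+08 / 1.9745e+10 = 0.01519372 m
BW = 70 * 0.01519372 / 9.3800 = 0.1134 deg

0.1134 deg


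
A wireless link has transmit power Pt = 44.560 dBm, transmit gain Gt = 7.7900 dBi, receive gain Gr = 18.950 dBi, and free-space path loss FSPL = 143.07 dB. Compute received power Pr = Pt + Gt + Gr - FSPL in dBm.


Pr = 44.560 + 7.7900 + 18.950 - 143.07 = -71.77 dBm

-71.77 dBm


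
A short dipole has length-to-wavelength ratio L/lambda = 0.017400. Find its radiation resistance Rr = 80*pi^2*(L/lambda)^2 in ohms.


Rr = 80 * pi^2 * (0.017400)^2 = 80 * 9.869604 * 3.027600e-04 = 0.2390 ohm

0.2390 ohm


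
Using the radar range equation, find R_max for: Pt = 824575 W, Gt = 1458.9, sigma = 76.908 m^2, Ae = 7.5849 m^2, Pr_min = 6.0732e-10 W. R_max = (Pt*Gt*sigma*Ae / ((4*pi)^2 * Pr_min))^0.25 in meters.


R^4 = 824575*1458.9*76.908*7.5849 / ((4*pi)^2 * 6.0732e-10) = 7.317113e+18
R_max = 7.317113e+18^0.25 = 52010 m

52010 m


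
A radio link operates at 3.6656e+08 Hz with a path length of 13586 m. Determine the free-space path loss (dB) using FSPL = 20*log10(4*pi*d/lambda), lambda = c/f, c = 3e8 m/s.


lambda = c / f = 3.0000e+08 / 3.6656e+08 = 0.8184199 m
FSPL = 20 * log10(4*pi*13586/0.8184199) = 106.4 dB

106.4 dB


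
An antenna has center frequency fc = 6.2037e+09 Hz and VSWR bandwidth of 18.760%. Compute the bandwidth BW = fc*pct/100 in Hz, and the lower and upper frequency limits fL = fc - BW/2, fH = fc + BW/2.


BW = 6.2037e+09 * 18.760/100 = 1.163814e+09 Hz
fL = 6.2037e+09 - 1.163814e+09/2 = 5.622e+09 Hz
fH = 6.2037e+09 + 1.163814e+09/2 = 6.786e+09 Hz

BW=1.164e+09 Hz, fL=5.622e+09 Hz, fH=6.786e+09 Hz


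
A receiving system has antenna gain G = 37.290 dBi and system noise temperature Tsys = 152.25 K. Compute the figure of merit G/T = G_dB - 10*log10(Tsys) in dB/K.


G/T = 37.290 - 10*log10(152.25) = 37.290 - 21.82557 = 15.46 dB/K

15.46 dB/K


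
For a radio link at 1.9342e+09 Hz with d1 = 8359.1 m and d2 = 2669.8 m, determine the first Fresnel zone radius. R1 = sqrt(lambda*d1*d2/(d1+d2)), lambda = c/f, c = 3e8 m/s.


lambda = c / f = 3.0000e+08 / 1.9342e+09 = 0.1551029 m
R1 = sqrt(0.1551029 * 8359.1 * 2669.8 / (8359.1 + 2669.8)) = 17.72 m

17.72 m


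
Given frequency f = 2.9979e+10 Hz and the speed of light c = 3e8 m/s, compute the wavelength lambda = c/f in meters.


lambda = c / f = 3.0000e+08 / 2.9979e+10 = 0.01001 m

0.01001 m


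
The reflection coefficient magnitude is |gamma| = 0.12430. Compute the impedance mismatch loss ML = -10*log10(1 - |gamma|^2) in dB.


ML = -10 * log10(1 - 0.12430^2) = -10 * log10(0.98454951) = 0.06762 dB

0.06762 dB


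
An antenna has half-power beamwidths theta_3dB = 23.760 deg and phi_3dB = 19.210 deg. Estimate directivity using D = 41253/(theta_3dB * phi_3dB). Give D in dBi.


D_linear = 41253 / (23.760 * 19.210) = 90.38196
D_dBi = 10 * log10(90.38196) = 19.56 dBi

19.56 dBi


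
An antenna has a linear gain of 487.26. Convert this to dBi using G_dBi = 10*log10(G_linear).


G_dBi = 10 * log10(487.26) = 26.88 dBi

26.88 dBi


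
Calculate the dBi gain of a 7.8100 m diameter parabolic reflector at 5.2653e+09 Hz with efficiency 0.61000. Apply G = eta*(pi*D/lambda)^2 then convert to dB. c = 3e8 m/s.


lambda = c / f = 3.0000e+08 / 5.2653e+09 = 0.05697681 m
G_linear = 0.61000 * (pi * 7.8100 / 0.05697681)^2 = 113119.0
G_dBi = 10 * log10(113119.0) = 50.54 dBi

50.54 dBi


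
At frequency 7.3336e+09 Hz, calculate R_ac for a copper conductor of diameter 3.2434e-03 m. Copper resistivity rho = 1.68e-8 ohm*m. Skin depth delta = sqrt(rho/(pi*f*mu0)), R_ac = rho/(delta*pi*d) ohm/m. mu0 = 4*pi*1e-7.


delta = sqrt(1.68e-8 / (pi * 7.3336e+09 * 4*pi*1e-7)) = 7.617565e-07 m
R_ac = 1.68e-8 / (7.617565e-07 * pi * 3.2434e-03) = 2.164 ohm/m

2.164 ohm/m


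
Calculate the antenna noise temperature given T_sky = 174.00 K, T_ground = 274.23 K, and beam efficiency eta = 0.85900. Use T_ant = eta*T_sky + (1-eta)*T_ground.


T_ant = 0.85900 * 174.00 + (1 - 0.85900) * 274.23 = 188.1 K

188.1 K


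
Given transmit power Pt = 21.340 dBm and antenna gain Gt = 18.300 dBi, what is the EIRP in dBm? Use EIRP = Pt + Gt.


EIRP = Pt + Gt = 21.340 + 18.300 = 39.64 dBm

39.64 dBm


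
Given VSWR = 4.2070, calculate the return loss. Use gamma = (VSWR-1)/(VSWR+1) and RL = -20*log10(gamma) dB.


gamma = (4.2070 - 1) / (4.2070 + 1) = 0.6159017
RL = -20 * log10(0.6159017) = 4.210 dB

4.210 dB


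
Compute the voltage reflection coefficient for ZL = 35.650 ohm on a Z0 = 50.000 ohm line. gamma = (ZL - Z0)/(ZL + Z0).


gamma = (35.650 - 50.000) / (35.650 + 50.000) = -0.1675

-0.1675


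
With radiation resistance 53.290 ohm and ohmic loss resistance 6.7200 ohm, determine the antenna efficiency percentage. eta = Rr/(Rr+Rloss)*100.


eta = 53.290 / (53.290 + 6.7200) * 100 = 88.80%

88.80%


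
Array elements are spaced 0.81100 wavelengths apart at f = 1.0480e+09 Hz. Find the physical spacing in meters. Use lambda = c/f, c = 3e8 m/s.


lambda = c / f = 3.0000e+08 / 1.0480e+09 = 0.2862595 m
d = 0.81100 * 0.2862595 = 0.2322 m

0.2322 m


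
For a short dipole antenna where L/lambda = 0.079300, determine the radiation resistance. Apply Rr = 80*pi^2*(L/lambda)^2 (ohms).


Rr = 80 * pi^2 * (0.079300)^2 = 80 * 9.869604 * 6.288490e-03 = 4.965 ohm

4.965 ohm


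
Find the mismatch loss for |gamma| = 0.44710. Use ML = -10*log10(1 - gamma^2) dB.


ML = -10 * log10(1 - 0.44710^2) = -10 * log10(0.80010159) = 0.9685 dB

0.9685 dB


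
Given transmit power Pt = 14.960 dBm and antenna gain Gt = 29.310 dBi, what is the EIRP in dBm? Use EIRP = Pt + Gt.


EIRP = Pt + Gt = 14.960 + 29.310 = 44.27 dBm

44.27 dBm


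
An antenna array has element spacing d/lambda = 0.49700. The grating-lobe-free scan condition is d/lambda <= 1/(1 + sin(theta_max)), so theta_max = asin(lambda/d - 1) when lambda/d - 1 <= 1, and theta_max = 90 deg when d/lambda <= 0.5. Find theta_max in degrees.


lambda/d - 1 = 1/0.49700 - 1 = 1.012072 >= 1
d/lambda <= 0.5, so the array can scan to endfire without grating lobes: theta_max = 90 deg

90 deg


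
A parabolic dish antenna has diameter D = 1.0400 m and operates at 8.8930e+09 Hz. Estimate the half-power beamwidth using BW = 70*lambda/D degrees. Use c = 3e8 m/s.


lambda = c / f = 3.0000e+08 / 8.8930e+09 = 0.03373440 m
BW = 70 * 0.03373440 / 1.0400 = 2.271 deg

2.271 deg


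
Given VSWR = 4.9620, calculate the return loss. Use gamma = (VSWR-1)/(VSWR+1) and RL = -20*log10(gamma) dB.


gamma = (4.9620 - 1) / (4.9620 + 1) = 0.6645421
RL = -20 * log10(0.6645421) = 3.550 dB

3.550 dB


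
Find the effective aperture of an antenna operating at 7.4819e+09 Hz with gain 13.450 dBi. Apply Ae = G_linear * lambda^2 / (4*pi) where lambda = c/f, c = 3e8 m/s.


lambda = c / f = 3.0000e+08 / 7.4819e+09 = 0.04009677 m
G_linear = 10^(13.450/10) = 22.13095
Ae = G_linear * lambda^2 / (4*pi) = 22.13095 * 0.04009677^2 / (4*pi) = 2.831e-03 m^2

2.831e-03 m^2


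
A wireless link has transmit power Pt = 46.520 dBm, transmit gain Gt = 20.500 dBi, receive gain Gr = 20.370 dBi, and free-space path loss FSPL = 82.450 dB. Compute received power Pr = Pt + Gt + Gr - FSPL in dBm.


Pr = 46.520 + 20.500 + 20.370 - 82.450 = 4.94 dBm

4.94 dBm


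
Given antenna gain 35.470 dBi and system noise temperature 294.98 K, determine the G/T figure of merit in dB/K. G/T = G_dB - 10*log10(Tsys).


G/T = 35.470 - 10*log10(294.98) = 35.470 - 24.69793 = 10.77 dB/K

10.77 dB/K


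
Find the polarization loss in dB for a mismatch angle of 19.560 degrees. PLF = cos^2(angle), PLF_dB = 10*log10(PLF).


PLF_linear = cos^2(19.560 deg) = 0.8879131
PLF_dB = 10 * log10(0.8879131) = -0.5163 dB

-0.5163 dB


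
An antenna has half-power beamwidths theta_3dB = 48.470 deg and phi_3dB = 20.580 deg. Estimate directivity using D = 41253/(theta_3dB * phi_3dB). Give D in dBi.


D_linear = 41253 / (48.470 * 20.580) = 41.35587
D_dBi = 10 * log10(41.35587) = 16.17 dBi

16.17 dBi


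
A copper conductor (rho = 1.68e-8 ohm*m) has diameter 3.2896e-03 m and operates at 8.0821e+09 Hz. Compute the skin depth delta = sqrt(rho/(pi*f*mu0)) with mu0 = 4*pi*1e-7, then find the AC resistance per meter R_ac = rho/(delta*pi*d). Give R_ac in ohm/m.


delta = sqrt(1.68e-8 / (pi * 8.0821e+09 * 4*pi*1e-7)) = 7.256257e-07 m
R_ac = 1.68e-8 / (7.256257e-07 * pi * 3.2896e-03) = 2.240 ohm/m

2.240 ohm/m


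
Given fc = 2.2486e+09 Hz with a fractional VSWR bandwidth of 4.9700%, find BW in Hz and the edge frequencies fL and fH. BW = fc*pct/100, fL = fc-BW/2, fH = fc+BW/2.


BW = 2.2486e+09 * 4.9700/100 = 1.117554e+08 Hz
fL = 2.2486e+09 - 1.117554e+08/2 = 2.193e+09 Hz
fH = 2.2486e+09 + 1.117554e+08/2 = 2.304e+09 Hz

BW=1.118e+08 Hz, fL=2.193e+09 Hz, fH=2.304e+09 Hz


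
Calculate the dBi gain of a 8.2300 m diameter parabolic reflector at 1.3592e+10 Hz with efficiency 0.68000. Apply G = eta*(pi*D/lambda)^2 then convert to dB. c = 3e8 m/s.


lambda = c / f = 3.0000e+08 / 1.3592e+10 = 0.02207181 m
G_linear = 0.68000 * (pi * 8.2300 / 0.02207181)^2 = 933109.1
G_dBi = 10 * log10(933109.1) = 59.70 dBi

59.70 dBi


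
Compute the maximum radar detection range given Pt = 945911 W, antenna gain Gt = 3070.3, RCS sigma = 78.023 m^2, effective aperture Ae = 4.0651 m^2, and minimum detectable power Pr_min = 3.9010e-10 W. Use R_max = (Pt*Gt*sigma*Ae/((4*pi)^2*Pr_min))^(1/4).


R^4 = 945911*3070.3*78.023*4.0651 / ((4*pi)^2 * 3.9010e-10) = 1.495303e+19
R_max = 1.495303e+19^0.25 = 62185 m

62185 m


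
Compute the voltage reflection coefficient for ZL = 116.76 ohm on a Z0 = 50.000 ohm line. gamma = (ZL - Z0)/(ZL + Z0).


gamma = (116.76 - 50.000) / (116.76 + 50.000) = 0.4003

0.4003


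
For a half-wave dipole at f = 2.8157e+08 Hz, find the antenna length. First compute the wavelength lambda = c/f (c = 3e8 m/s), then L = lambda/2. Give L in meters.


lambda = c / f = 3.0000e+08 / 2.8157e+08 = 1.065454 m
L = lambda / 2 = 1.065454 / 2 = 0.5327 m

0.5327 m


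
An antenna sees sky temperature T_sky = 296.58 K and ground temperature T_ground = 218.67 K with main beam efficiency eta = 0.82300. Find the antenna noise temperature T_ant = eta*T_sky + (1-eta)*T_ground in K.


T_ant = 0.82300 * 296.58 + (1 - 0.82300) * 218.67 = 282.8 K

282.8 K


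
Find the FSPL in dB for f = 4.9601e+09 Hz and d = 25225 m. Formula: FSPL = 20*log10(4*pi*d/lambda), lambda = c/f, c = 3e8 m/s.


lambda = c / f = 3.0000e+08 / 4.9601e+09 = 0.06048265 m
FSPL = 20 * log10(4*pi*25225/0.06048265) = 134.4 dB

134.4 dB


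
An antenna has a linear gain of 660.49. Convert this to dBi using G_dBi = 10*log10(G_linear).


G_dBi = 10 * log10(660.49) = 28.20 dBi

28.20 dBi


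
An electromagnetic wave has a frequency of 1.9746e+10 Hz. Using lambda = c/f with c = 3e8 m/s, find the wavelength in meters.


lambda = c / f = 3.0000e+08 / 1.9746e+10 = 0.01519 m

0.01519 m


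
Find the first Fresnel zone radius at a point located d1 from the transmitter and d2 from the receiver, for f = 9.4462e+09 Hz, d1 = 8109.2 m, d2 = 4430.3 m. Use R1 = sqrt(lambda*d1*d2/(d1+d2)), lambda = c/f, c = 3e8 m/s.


lambda = c / f = 3.0000e+08 / 9.4462e+09 = 0.03175880 m
R1 = sqrt(0.03175880 * 8109.2 * 4430.3 / (8109.2 + 4430.3)) = 9.539 m

9.539 m


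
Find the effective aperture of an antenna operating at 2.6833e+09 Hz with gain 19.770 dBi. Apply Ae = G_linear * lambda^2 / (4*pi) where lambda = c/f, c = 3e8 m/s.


lambda = c / f = 3.0000e+08 / 2.6833e+09 = 0.1118026 m
G_linear = 10^(19.770/10) = 94.84185
Ae = G_linear * lambda^2 / (4*pi) = 94.84185 * 0.1118026^2 / (4*pi) = 0.09434 m^2

0.09434 m^2


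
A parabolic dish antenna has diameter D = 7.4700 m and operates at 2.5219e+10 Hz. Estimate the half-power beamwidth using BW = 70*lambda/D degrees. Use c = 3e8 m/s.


lambda = c / f = 3.0000e+08 / 2.5219e+10 = 0.01189579 m
BW = 70 * 0.01189579 / 7.4700 = 0.1115 deg

0.1115 deg


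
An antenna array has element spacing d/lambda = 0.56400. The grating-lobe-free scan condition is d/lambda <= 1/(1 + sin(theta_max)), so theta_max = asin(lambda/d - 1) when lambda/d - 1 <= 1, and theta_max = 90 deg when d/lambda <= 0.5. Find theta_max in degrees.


lambda/d - 1 = 1/0.56400 - 1 = 0.7730496
theta_max = asin(0.7730496) = 50.63 deg

50.63 deg


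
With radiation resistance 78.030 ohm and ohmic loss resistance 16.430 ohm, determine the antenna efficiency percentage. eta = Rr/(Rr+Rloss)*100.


eta = 78.030 / (78.030 + 16.430) * 100 = 82.61%

82.61%


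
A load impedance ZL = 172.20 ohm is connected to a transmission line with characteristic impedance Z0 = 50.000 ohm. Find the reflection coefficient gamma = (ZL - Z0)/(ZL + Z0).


gamma = (172.20 - 50.000) / (172.20 + 50.000) = 0.5500

0.5500


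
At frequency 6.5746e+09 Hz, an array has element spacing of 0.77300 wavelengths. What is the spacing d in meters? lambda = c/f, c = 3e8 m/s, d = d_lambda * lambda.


lambda = c / f = 3.0000e+08 / 6.5746e+09 = 0.04563015 m
d = 0.77300 * 0.04563015 = 0.03527 m

0.03527 m


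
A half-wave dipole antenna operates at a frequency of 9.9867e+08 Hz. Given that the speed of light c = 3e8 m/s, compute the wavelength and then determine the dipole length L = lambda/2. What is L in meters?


lambda = c / f = 3.0000e+08 / 9.9867e+08 = 0.3003995 m
L = lambda / 2 = 0.3003995 / 2 = 0.1502 m

0.1502 m


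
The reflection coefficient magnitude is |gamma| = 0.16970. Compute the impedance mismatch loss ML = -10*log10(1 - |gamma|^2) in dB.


ML = -10 * log10(1 - 0.16970^2) = -10 * log10(0.97120191) = 0.1269 dB

0.1269 dB


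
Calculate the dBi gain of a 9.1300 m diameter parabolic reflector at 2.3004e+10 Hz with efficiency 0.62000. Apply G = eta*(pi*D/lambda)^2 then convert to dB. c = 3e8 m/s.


lambda = c / f = 3.0000e+08 / 2.3004e+10 = 0.01304121 m
G_linear = 0.62000 * (pi * 9.1300 / 0.01304121)^2 = 2.999143e+06
G_dBi = 10 * log10(2.999143e+06) = 64.77 dBi

64.77 dBi


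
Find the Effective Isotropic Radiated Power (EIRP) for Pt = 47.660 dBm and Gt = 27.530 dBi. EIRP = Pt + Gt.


EIRP = Pt + Gt = 47.660 + 27.530 = 75.19 dBm

75.19 dBm


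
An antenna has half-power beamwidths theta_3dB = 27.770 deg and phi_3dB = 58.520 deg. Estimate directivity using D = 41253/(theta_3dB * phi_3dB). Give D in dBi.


D_linear = 41253 / (27.770 * 58.520) = 25.38489
D_dBi = 10 * log10(25.38489) = 14.05 dBi

14.05 dBi


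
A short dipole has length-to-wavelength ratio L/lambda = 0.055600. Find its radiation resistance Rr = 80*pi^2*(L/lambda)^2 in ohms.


Rr = 80 * pi^2 * (0.055600)^2 = 80 * 9.869604 * 3.091360e-03 = 2.441 ohm

2.441 ohm


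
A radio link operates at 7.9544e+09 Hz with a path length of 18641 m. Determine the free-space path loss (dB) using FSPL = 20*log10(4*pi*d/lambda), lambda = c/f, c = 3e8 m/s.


lambda = c / f = 3.0000e+08 / 7.9544e+09 = 0.03771498 m
FSPL = 20 * log10(4*pi*18641/0.03771498) = 135.9 dB

135.9 dB


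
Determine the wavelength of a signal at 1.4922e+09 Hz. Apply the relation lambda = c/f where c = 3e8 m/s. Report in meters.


lambda = c / f = 3.0000e+08 / 1.4922e+09 = 0.2010 m

0.2010 m


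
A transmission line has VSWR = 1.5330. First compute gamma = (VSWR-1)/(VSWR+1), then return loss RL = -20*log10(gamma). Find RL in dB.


gamma = (1.5330 - 1) / (1.5330 + 1) = 0.2104224
RL = -20 * log10(0.2104224) = 13.54 dB

13.54 dB


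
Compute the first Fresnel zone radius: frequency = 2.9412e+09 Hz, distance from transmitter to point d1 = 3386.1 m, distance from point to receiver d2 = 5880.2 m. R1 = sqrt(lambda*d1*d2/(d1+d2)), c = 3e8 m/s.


lambda = c / f = 3.0000e+08 / 2.9412e+09 = 0.1019992 m
R1 = sqrt(0.1019992 * 3386.1 * 5880.2 / (3386.1 + 5880.2)) = 14.80 m

14.80 m


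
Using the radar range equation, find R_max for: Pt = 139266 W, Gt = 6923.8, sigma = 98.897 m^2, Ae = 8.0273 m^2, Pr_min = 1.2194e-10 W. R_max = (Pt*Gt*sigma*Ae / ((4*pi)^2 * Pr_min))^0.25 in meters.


R^4 = 139266*6923.8*98.897*8.0273 / ((4*pi)^2 * 1.2194e-10) = 3.975359e+19
R_max = 3.975359e+19^0.25 = 79404 m

79404 m


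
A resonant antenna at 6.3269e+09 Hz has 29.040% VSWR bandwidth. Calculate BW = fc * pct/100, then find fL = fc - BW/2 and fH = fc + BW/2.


BW = 6.3269e+09 * 29.040/100 = 1.837332e+09 Hz
fL = 6.3269e+09 - 1.837332e+09/2 = 5.408e+09 Hz
fH = 6.3269e+09 + 1.837332e+09/2 = 7.246e+09 Hz

BW=1.837e+09 Hz, fL=5.408e+09 Hz, fH=7.246e+09 Hz


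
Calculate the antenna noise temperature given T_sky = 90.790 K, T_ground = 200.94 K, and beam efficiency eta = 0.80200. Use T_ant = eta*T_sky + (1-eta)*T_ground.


T_ant = 0.80200 * 90.790 + (1 - 0.80200) * 200.94 = 112.6 K

112.6 K


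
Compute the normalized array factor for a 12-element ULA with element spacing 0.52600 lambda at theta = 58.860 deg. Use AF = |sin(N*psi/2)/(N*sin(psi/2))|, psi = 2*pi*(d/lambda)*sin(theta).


psi = 2*pi*0.52600*sin(58.860 deg) = 2.828732 rad
AF = |sin(12*2.828732/2) / (12*sin(2.828732/2))| = 0.08044

0.08044


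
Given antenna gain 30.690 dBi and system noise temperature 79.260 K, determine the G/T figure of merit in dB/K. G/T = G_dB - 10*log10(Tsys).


G/T = 30.690 - 10*log10(79.260) = 30.690 - 18.99054 = 11.70 dB/K

11.70 dB/K


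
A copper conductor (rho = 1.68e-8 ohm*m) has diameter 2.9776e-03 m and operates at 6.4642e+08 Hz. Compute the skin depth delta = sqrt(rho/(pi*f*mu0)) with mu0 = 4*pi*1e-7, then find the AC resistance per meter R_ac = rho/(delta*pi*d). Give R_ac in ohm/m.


delta = sqrt(1.68e-8 / (pi * 6.4642e+08 * 4*pi*1e-7)) = 2.565768e-06 m
R_ac = 1.68e-8 / (2.565768e-06 * pi * 2.9776e-03) = 0.7000 ohm/m

0.7000 ohm/m


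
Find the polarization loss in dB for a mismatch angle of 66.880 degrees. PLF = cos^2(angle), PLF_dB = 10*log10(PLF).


PLF_linear = cos^2(66.880 deg) = 0.1541804
PLF_dB = 10 * log10(0.1541804) = -8.120 dB

-8.120 dB


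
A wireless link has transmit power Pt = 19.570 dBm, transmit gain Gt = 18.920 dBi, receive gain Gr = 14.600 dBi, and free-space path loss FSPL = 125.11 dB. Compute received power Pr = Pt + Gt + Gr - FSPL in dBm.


Pr = 19.570 + 18.920 + 14.600 - 125.11 = -72.02 dBm

-72.02 dBm


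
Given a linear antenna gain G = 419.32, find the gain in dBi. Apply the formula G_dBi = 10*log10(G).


G_dBi = 10 * log10(419.32) = 26.23 dBi

26.23 dBi


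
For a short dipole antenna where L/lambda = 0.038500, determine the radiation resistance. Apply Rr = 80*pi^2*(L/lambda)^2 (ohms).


Rr = 80 * pi^2 * (0.038500)^2 = 80 * 9.869604 * 1.482250e-03 = 1.170 ohm

1.170 ohm


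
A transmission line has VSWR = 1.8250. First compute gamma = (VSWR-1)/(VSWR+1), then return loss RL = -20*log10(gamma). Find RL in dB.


gamma = (1.8250 - 1) / (1.8250 + 1) = 0.2920354
RL = -20 * log10(0.2920354) = 10.69 dB

10.69 dB


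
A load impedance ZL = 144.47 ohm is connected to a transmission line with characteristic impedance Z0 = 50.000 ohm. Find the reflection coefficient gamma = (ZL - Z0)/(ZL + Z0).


gamma = (144.47 - 50.000) / (144.47 + 50.000) = 0.4858

0.4858


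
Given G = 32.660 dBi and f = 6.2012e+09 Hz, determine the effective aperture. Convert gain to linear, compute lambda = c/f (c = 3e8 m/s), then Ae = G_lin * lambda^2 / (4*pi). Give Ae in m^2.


lambda = c / f = 3.0000e+08 / 6.2012e+09 = 0.04837773 m
G_linear = 10^(32.660/10) = 1845.015
Ae = G_linear * lambda^2 / (4*pi) = 1845.015 * 0.04837773^2 / (4*pi) = 0.3436 m^2

0.3436 m^2


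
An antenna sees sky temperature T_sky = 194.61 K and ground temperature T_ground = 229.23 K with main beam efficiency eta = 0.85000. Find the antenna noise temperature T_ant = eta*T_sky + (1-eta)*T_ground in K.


T_ant = 0.85000 * 194.61 + (1 - 0.85000) * 229.23 = 199.8 K

199.8 K


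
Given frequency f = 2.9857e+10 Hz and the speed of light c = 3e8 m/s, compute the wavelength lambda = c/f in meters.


lambda = c / f = 3.0000e+08 / 2.9857e+10 = 0.01005 m

0.01005 m


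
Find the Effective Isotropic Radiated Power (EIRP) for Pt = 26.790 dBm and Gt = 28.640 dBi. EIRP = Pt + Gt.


EIRP = Pt + Gt = 26.790 + 28.640 = 55.43 dBm

55.43 dBm


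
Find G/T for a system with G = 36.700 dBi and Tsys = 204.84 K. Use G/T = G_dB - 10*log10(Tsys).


G/T = 36.700 - 10*log10(204.84) = 36.700 - 23.11415 = 13.59 dB/K

13.59 dB/K


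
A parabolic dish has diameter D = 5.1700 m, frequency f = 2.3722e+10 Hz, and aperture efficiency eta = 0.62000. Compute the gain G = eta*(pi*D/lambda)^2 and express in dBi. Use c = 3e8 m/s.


lambda = c / f = 3.0000e+08 / 2.3722e+10 = 0.01264649 m
G_linear = 0.62000 * (pi * 5.1700 / 0.01264649)^2 = 1.022663e+06
G_dBi = 10 * log10(1.022663e+06) = 60.10 dBi

60.10 dBi


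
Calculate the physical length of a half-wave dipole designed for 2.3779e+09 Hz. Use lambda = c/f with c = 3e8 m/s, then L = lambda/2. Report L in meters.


lambda = c / f = 3.0000e+08 / 2.3779e+09 = 0.1261617 m
L = lambda / 2 = 0.1261617 / 2 = 0.06308 m

0.06308 m


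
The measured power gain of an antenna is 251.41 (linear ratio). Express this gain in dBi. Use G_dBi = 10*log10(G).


G_dBi = 10 * log10(251.41) = 24.00 dBi

24.00 dBi


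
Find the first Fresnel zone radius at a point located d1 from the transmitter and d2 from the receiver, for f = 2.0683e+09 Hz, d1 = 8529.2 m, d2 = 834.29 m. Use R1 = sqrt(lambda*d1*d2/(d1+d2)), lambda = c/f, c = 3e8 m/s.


lambda = c / f = 3.0000e+08 / 2.0683e+09 = 0.1450467 m
R1 = sqrt(0.1450467 * 8529.2 * 834.29 / (8529.2 + 834.29)) = 10.50 m

10.50 m


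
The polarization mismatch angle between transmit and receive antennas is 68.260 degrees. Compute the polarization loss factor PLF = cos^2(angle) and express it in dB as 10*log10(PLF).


PLF_linear = cos^2(68.260 deg) = 0.1371927
PLF_dB = 10 * log10(0.1371927) = -8.627 dB

-8.627 dB


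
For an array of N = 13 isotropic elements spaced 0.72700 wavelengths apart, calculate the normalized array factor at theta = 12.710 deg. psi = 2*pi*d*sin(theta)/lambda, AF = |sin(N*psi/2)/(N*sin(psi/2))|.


psi = 2*pi*0.72700*sin(12.710 deg) = 1.005008 rad
AF = |sin(13*1.005008/2) / (13*sin(1.005008/2))| = 0.03942

0.03942


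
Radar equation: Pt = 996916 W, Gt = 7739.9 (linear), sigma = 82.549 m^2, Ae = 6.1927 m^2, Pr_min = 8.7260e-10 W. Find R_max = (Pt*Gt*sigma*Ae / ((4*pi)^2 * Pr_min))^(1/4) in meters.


R^4 = 996916*7739.9*82.549*6.1927 / ((4*pi)^2 * 8.7260e-10) = 2.862535e+19
R_max = 2.862535e+19^0.25 = 73146 m

73146 m


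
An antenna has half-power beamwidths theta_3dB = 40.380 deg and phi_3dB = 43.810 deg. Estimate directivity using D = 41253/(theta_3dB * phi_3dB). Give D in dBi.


D_linear = 41253 / (40.380 * 43.810) = 23.31932
D_dBi = 10 * log10(23.31932) = 13.68 dBi

13.68 dBi


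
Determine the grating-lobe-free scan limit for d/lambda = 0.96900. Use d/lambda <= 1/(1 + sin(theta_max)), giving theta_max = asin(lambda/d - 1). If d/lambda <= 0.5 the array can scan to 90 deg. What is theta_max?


lambda/d - 1 = 1/0.96900 - 1 = 0.03199174
theta_max = asin(0.03199174) = 1.833 deg

1.833 deg


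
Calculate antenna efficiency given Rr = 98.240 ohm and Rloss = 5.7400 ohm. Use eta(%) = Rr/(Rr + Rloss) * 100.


eta = 98.240 / (98.240 + 5.7400) * 100 = 94.48%

94.48%


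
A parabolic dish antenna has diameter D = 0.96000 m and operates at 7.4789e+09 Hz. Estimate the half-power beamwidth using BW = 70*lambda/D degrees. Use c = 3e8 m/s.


lambda = c / f = 3.0000e+08 / 7.4789e+09 = 0.04011285 m
BW = 70 * 0.04011285 / 0.96000 = 2.925 deg

2.925 deg


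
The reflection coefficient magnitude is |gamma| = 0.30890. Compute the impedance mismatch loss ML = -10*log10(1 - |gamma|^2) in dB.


ML = -10 * log10(1 - 0.30890^2) = -10 * log10(0.90458079) = 0.4355 dB

0.4355 dB


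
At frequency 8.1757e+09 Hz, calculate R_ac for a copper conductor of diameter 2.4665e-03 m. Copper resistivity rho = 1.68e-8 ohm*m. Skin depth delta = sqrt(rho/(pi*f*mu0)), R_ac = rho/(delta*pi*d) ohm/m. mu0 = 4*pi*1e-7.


delta = sqrt(1.68e-8 / (pi * 8.1757e+09 * 4*pi*1e-7)) = 7.214601e-07 m
R_ac = 1.68e-8 / (7.214601e-07 * pi * 2.4665e-03) = 3.005 ohm/m

3.005 ohm/m


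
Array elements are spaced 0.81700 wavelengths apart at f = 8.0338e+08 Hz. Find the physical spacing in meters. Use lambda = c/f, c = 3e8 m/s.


lambda = c / f = 3.0000e+08 / 8.0338e+08 = 0.3734223 m
d = 0.81700 * 0.3734223 = 0.3051 m

0.3051 m


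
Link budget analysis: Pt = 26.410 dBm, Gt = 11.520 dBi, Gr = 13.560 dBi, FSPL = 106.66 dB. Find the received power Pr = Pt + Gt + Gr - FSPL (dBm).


Pr = 26.410 + 11.520 + 13.560 - 106.66 = -55.17 dBm

-55.17 dBm


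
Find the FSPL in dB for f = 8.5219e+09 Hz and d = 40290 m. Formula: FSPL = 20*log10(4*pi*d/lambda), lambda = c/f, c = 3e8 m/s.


lambda = c / f = 3.0000e+08 / 8.5219e+09 = 0.03520342 m
FSPL = 20 * log10(4*pi*40290/0.03520342) = 143.2 dB

143.2 dB


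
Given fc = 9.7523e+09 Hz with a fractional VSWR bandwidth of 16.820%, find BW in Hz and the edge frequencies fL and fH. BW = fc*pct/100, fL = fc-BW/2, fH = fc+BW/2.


BW = 9.7523e+09 * 16.820/100 = 1.640337e+09 Hz
fL = 9.7523e+09 - 1.640337e+09/2 = 8.932e+09 Hz
fH = 9.7523e+09 + 1.640337e+09/2 = 1.057e+10 Hz

BW=1.640e+09 Hz, fL=8.932e+09 Hz, fH=1.057e+10 Hz


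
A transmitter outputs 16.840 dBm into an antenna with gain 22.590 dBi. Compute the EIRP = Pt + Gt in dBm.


EIRP = Pt + Gt = 16.840 + 22.590 = 39.43 dBm

39.43 dBm


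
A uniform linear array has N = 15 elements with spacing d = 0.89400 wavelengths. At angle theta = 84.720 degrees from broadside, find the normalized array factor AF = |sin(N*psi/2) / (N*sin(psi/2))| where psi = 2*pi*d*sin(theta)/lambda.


psi = 2*pi*0.89400*sin(84.720 deg) = 5.593333 rad
AF = |sin(15*5.593333/2) / (15*sin(5.593333/2))| = 0.1765

0.1765


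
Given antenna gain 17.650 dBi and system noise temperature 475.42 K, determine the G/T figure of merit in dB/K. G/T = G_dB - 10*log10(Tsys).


G/T = 17.650 - 10*log10(475.42) = 17.650 - 26.77077 = -9.121 dB/K

-9.121 dB/K


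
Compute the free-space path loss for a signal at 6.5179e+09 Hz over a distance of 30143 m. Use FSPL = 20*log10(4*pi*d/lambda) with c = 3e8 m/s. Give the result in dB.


lambda = c / f = 3.0000e+08 / 6.5179e+09 = 0.04602709 m
FSPL = 20 * log10(4*pi*30143/0.04602709) = 138.3 dB

138.3 dB


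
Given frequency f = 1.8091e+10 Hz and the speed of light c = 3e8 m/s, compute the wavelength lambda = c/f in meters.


lambda = c / f = 3.0000e+08 / 1.8091e+10 = 0.01658 m

0.01658 m


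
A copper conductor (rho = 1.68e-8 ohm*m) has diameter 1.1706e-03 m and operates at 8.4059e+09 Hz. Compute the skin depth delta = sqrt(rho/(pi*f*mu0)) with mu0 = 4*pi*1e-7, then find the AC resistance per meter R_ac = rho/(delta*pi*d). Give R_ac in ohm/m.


delta = sqrt(1.68e-8 / (pi * 8.4059e+09 * 4*pi*1e-7)) = 7.115127e-07 m
R_ac = 1.68e-8 / (7.115127e-07 * pi * 1.1706e-03) = 6.420 ohm/m

6.420 ohm/m


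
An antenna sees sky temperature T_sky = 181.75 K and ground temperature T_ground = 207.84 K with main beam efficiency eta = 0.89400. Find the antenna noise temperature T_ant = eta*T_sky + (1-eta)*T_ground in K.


T_ant = 0.89400 * 181.75 + (1 - 0.89400) * 207.84 = 184.5 K

184.5 K


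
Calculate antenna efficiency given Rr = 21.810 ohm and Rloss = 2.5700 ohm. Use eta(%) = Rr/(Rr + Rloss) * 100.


eta = 21.810 / (21.810 + 2.5700) * 100 = 89.46%

89.46%


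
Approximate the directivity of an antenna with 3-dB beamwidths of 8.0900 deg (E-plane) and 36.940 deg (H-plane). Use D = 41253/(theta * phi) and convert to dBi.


D_linear = 41253 / (8.0900 * 36.940) = 138.0416
D_dBi = 10 * log10(138.0416) = 21.40 dBi

21.40 dBi


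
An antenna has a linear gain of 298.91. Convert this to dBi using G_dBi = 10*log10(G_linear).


G_dBi = 10 * log10(298.91) = 24.76 dBi

24.76 dBi


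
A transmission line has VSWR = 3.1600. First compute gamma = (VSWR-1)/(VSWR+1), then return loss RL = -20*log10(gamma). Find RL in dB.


gamma = (3.1600 - 1) / (3.1600 + 1) = 0.5192308
RL = -20 * log10(0.5192308) = 5.693 dB

5.693 dB


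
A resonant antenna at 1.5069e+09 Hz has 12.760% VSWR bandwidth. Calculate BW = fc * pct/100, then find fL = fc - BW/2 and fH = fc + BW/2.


BW = 1.5069e+09 * 12.760/100 = 1.922804e+08 Hz
fL = 1.5069e+09 - 1.922804e+08/2 = 1.411e+09 Hz
fH = 1.5069e+09 + 1.922804e+08/2 = 1.603e+09 Hz

BW=1.923e+08 Hz, fL=1.411e+09 Hz, fH=1.603e+09 Hz


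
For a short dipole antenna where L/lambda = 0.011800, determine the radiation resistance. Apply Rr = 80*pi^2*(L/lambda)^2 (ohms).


Rr = 80 * pi^2 * (0.011800)^2 = 80 * 9.869604 * 1.392400e-04 = 0.1099 ohm

0.1099 ohm


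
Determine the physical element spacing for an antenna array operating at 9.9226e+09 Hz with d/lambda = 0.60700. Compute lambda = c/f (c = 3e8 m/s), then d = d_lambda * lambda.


lambda = c / f = 3.0000e+08 / 9.9226e+09 = 0.03023401 m
d = 0.60700 * 0.03023401 = 0.01835 m

0.01835 m


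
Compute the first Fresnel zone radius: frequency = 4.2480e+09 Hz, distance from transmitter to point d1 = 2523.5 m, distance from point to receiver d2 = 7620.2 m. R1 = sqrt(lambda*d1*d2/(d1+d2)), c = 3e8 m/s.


lambda = c / f = 3.0000e+08 / 4.2480e+09 = 0.07062147 m
R1 = sqrt(0.07062147 * 2523.5 * 7620.2 / (2523.5 + 7620.2)) = 11.57 m

11.57 m


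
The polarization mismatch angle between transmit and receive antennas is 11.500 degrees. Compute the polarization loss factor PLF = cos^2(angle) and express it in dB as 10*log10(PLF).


PLF_linear = cos^2(11.500 deg) = 0.9602524
PLF_dB = 10 * log10(0.9602524) = -0.1761 dB

-0.1761 dB
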